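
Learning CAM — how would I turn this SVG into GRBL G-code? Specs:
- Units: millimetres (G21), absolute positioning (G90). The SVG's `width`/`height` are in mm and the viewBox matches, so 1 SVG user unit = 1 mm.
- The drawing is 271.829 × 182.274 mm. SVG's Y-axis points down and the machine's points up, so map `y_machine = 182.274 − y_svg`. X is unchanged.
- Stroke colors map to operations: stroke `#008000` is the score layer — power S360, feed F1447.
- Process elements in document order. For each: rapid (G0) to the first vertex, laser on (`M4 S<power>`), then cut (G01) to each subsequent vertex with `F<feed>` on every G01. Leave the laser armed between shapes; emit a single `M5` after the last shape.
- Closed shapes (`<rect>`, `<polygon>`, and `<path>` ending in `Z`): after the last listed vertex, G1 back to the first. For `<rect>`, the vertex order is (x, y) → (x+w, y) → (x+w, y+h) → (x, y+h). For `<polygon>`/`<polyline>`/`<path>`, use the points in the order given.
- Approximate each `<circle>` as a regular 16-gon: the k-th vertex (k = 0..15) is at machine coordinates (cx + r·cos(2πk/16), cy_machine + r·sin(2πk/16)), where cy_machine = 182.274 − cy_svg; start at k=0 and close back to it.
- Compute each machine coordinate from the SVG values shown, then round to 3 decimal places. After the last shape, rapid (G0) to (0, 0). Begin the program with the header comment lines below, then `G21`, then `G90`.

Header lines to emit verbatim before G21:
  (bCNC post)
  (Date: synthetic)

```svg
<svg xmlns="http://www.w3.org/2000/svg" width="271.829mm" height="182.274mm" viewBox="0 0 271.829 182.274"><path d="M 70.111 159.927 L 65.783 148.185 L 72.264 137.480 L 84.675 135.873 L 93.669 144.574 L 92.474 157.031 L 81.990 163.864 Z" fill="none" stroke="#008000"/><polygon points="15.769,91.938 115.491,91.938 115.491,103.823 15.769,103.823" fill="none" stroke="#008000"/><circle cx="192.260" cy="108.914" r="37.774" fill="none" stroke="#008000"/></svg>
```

viewBox `0 0 271.829 182.274` with mm width/height → 1 unit = 1 mm. Flip: y_m = 182.274 − y_svg.

**Shape 1** — `<path>` regular polygon, stroke `#008000` → score (S360, F1447). Machine vertices: (70.111,22.347) → (65.783,34.089) → (72.264,44.794) → (84.675,46.401) → (93.669,37.700) → (92.474,25.243) → (81.990,18.410) → (70.111,22.347). Closed: final G1 returns to the first vertex.

**Shape 2** — `<polygon>` rectangle, stroke `#008000` → score (S360, F1447). Machine vertices: (15.769,90.336) → (115.491,90.336) → (115.491,78.451) → (15.769,78.451) → (15.769,90.336). Closed: final G1 returns to the first vertex.

**Shape 3** — `<circle>` circle, stroke `#008000` → score (S360, F1447). Machine vertices: (230.034,73.360) → (227.159,87.815) → (218.970,100.070) → (206.715,108.259) → (192.260,111.134) → (177.805,108.259) → (165.550,100.070) → (157.361,87.815) → (154.486,73.360) → (157.361,58.905) → (165.550,46.650) → (177.805,38.461) → (192.260,35.586) → (206.715,38.461) → (218.970,46.650) → (227.159,58.905) → (230.034,73.360). Closed: final G1 returns to the first vertex.

(bCNC post)
(Date: synthetic)
G21
G90
G0 X70.111 Y22.347
M4 S360
G01 X65.783 Y34.089 F1447
G01 X72.264 Y44.794 F1447
G01 X84.675 Y46.401 F1447
G01 X93.669 Y37.700 F1447
G01 X92.474 Y25.243 F1447
G01 X81.990 Y18.410 F1447
G01 X70.111 Y22.347 F1447
G0 X15.769 Y90.336
M4 S360
G01 X115.491 Y90.336 F1447
G01 X115.491 Y78.451 F1447
G01 X15.769 Y78.451 F1447
G01 X15.769 Y90.336 F1447
G0 X230.034 Y73.360
M4 S360
G01 X227.159 Y87.815 F1447
G01 X218.970 Y100.070 F1447
G01 X206.715 Y108.259 F1447
G01 X192.260 Y111.134 F1447
G01 X177.805 Y108.259 F1447
G01 X165.550 Y100.070 F1447
G01 X157.361 Y87.815 F1447
G01 X154.486 Y73.360 F1447
G01 X157.361 Y58.905 F1447
G01 X165.550 Y46.650 F1447
G01 X177.805 Y38.461 F1447
G01 X192.260 Y35.586 F1447
G01 X206.715 Y38.461 F1447
G01 X218.970 Y46.650 F1447
G01 X227.159 Y58.905 F1447
G01 X230.034 Y73.360 F1447
M5
G0 X0.000 Y0.000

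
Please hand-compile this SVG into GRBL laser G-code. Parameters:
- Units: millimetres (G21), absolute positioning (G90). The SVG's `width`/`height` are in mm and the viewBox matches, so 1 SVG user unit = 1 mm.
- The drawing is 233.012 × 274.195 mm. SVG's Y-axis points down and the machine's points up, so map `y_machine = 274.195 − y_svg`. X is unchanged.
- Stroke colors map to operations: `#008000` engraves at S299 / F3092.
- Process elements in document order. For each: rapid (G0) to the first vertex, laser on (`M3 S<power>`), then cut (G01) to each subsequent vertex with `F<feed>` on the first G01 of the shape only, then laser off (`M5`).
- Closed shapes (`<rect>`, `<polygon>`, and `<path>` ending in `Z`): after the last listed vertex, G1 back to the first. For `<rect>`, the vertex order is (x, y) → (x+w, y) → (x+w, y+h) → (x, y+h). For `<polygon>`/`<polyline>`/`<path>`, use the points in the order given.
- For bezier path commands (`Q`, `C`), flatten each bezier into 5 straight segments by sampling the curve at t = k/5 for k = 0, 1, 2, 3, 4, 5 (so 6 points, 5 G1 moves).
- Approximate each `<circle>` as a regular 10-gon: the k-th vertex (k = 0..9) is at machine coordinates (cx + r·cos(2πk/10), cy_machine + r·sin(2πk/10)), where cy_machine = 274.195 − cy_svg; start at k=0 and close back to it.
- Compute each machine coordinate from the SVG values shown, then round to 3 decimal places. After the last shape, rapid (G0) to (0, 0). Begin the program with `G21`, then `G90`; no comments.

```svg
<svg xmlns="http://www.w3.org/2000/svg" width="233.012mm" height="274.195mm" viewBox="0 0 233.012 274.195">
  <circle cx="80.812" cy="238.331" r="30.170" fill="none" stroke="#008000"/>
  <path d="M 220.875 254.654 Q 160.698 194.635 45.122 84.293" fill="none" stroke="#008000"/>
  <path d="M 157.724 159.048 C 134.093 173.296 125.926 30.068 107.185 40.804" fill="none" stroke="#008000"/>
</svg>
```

G21
G90
G0 X110.982 Y35.864
M3 S299
G01 X105.220 Y53.597 F3092
G01 X90.135 Y64.557
G01 X71.489 Y64.557
G01 X56.404 Y53.597
G01 X50.642 Y35.864
G01 X56.404 Y18.131
G01 X71.489 Y7.171
G01 X90.135 Y7.171
G01 X105.220 Y18.131
G01 X110.982 Y35.864
M5
G0 X220.875 Y19.541
M3 S299
G01 X194.588 Y45.562 F3092
G01 X163.870 Y75.608
G01 X128.719 Y109.680
G01 X89.136 Y147.778
G01 X45.122 Y189.902
M5
G0 X157.724 Y115.147
M3 S299
G01 X145.193 Y123.004 F3092
G01 X135.123 Y153.706
G01 X126.265 Y192.304
G01 X117.369 Y223.848
G01 X107.185 Y233.391
M5
G0 X0.000 Y0.000

viewBox `0 0 233.012 274.195` with mm width/height → 1 unit = 1 mm. Flip: y_m = 274.195 − y_svg.

**Shape 1** — `<circle>` circle, stroke `#008000` → engrave (S299, F3092). Machine vertices: (110.982,35.864) → (105.220,53.597) → (90.135,64.557) → (71.489,64.557) → (56.404,53.597) → (50.642,35.864) → (56.404,18.131) → (71.489,7.171) → (90.135,7.171) → (105.220,18.131) → (110.982,35.864). Closed: final G1 returns to the first vertex.

**Shape 2** — `<path>` quadratic bezier, stroke `#008000` → engrave (S299, F3092). Control points (SVG): P0=(220.875,254.654), P1=(160.698,194.635), P2=(45.122,84.293); sampled at t=k/5. Machine vertices: (220.875,19.541) → (194.588,45.562) → (163.870,75.608) → (128.719,109.680) → (89.136,147.778) → (45.122,189.902). Open path.

**Shape 3** — `<path>` cubic bezier, stroke `#008000` → engrave (S299, F3092). Control points (SVG): P0=(157.724,159.048), P1=(134.093,173.296), P2=(125.926,30.068), P3=(107.185,40.804); sampled at t=k/5. Machine vertices: (157.724,115.147) → (145.193,123.004) → (135.123,153.706) → (126.265,192.304) → (117.369,223.848) → (107.185,233.391). Open path.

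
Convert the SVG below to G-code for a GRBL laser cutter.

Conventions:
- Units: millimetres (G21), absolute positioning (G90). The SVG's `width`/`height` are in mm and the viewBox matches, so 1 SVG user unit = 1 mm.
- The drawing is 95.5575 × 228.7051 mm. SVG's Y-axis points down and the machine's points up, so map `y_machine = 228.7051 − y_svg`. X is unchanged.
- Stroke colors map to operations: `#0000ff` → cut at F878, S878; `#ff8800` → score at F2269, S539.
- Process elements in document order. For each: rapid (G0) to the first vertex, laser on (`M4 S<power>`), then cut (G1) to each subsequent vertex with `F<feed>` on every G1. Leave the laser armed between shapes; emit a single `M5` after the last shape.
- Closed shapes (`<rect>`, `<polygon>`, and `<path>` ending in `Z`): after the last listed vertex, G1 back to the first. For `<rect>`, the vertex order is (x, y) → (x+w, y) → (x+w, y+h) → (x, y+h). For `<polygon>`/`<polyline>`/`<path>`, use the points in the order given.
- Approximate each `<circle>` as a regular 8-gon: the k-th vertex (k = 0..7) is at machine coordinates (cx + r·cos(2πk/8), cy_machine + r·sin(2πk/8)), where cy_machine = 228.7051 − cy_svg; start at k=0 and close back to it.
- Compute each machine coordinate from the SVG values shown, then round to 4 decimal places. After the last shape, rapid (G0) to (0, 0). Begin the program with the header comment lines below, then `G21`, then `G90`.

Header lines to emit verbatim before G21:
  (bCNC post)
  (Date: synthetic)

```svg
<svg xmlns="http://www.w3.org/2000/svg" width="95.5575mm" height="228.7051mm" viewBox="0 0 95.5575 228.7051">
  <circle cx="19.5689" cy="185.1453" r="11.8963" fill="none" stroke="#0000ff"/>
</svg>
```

(bCNC post)
(Date: synthetic)
G21
G90
G0 X31.4652 Y43.5598
M4 S878
G1 X27.9809 Y51.9718 F878
G1 X19.5689 Y55.4561 F878
G1 X11.1569 Y51.9718 F878
G1 X7.6726 Y43.5598 F878
G1 X11.1569 Y35.1478 F878
G1 X19.5689 Y31.6635 F878
G1 X27.9809 Y35.1478 F878
G1 X31.4652 Y43.5598 F878
M5
G0 X0.0000 Y0.0000

Since the viewBox matches the mm dimensions, user units are millimetres directly. The only transform is the Y-flip y_m = 228.7051 − y_svg.

Shape 1 is a circle drawn with `<circle>`. Its stroke #0000ff means cut at S878, F878. After flipping Y the toolpath is (31.4652,43.5598) → (27.9809,51.9718) → (19.5689,55.4561) → (11.1569,51.9718) → (7.6726,43.5598) → (11.1569,35.1478) → (19.5689,31.6635) → (27.9809,35.1478) → (31.4652,43.5598), returning to the start.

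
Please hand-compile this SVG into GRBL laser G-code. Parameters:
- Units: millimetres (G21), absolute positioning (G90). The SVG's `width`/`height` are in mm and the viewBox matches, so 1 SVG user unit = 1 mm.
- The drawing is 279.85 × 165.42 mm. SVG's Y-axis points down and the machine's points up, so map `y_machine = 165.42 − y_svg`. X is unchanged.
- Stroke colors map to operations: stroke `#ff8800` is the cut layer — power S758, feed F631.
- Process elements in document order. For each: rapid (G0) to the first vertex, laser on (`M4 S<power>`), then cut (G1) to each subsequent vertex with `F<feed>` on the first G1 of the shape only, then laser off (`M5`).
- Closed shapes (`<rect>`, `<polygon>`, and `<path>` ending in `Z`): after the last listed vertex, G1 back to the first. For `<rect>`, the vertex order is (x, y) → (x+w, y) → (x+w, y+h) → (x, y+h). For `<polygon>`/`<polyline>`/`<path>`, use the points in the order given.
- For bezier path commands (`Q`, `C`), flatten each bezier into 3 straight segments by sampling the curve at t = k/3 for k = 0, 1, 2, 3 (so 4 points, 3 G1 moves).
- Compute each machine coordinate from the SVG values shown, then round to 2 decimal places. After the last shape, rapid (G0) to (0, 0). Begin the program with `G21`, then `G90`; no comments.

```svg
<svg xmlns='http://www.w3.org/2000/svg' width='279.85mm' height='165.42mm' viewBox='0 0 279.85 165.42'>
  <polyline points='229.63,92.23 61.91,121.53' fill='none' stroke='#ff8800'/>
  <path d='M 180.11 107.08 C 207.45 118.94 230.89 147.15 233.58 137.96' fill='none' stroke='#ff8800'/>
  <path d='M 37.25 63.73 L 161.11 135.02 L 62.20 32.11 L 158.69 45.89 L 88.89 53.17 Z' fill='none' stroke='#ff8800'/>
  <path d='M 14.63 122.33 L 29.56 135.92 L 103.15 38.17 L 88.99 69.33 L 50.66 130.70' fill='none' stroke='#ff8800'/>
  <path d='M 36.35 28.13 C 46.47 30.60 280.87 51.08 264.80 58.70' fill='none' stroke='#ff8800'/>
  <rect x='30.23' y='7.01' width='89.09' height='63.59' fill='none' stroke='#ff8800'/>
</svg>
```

G21
G90
G0 X229.63 Y73.19
M4 S758
G1 X61.91 Y43.89 F631
M5
G0 X180.11 Y58.34
M4 S758
G1 X205.53 Y43.02 F631
G1 X224.60 Y28.75
G1 X233.58 Y27.46
M5
G0 X37.25 Y101.69
M4 S758
G1 X161.11 Y30.40 F631
G1 X62.20 Y133.31
G1 X158.69 Y119.53
G1 X88.89 Y112.25
G1 X37.25 Y101.69
M5
G0 X14.63 Y43.09
M4 S758
G1 X29.56 Y29.50 F631
G1 X103.15 Y127.25
G1 X88.99 Y96.09
G1 X50.66 Y34.72
M5
G0 X36.35 Y137.29
M4 S758
G1 X103.65 Y129.96 F631
G1 X214.96 Y117.48
G1 X264.80 Y106.72
M5
G0 X30.23 Y158.41
M4 S758
G1 X119.32 Y158.41 F631
G1 X119.32 Y94.82
G1 X30.23 Y94.82
G1 X30.23 Y158.41
M5
G0 X0.00 Y0.00

viewBox `0 0 279.85 165.42` with mm width/height → 1 unit = 1 mm. Flip: y_m = 165.42 − y_svg.

**Shape 1** — `<polyline>` line segment, stroke `#ff8800` → cut (S758, F631). Machine vertices: (229.63,73.19) → (61.91,43.89). Open path.

**Shape 2** — `<path>` cubic bezier, stroke `#ff8800` → cut (S758, F631). Control points (SVG): P0=(180.11,107.08), P1=(207.45,118.94), P2=(230.89,147.15), P3=(233.58,137.96); sampled at t=k/3. Machine vertices: (180.11,58.34) → (205.53,43.02) → (224.60,28.75) → (233.58,27.46). Open path.

**Shape 3** — `<path>` closed polygon, stroke `#ff8800` → cut (S758, F631). Machine vertices: (37.25,101.69) → (161.11,30.40) → (62.20,133.31) → (158.69,119.53) → (88.89,112.25) → (37.25,101.69). Closed: final G1 returns to the first vertex.

**Shape 4** — `<path>` open polyline, stroke `#ff8800` → cut (S758, F631). Machine vertices: (14.63,43.09) → (29.56,29.50) → (103.15,127.25) → (88.99,96.09) → (50.66,34.72). Open path.

**Shape 5** — `<path>` cubic bezier, stroke `#ff8800` → cut (S758, F631). Control points (SVG): P0=(36.35,28.13), P1=(46.47,30.60), P2=(280.87,51.08), P3=(264.80,58.70); sampled at t=k/3. Machine vertices: (36.35,137.29) → (103.65,129.96) → (214.96,117.48) → (264.80,106.72). Open path.

**Shape 6** — `<rect>` rectangle, stroke `#ff8800` → cut (S758, F631). Machine vertices: (30.23,158.41) → (119.32,158.41) → (119.32,94.82) → (30.23,94.82) → (30.23,158.41). Closed: final G1 returns to the first vertex.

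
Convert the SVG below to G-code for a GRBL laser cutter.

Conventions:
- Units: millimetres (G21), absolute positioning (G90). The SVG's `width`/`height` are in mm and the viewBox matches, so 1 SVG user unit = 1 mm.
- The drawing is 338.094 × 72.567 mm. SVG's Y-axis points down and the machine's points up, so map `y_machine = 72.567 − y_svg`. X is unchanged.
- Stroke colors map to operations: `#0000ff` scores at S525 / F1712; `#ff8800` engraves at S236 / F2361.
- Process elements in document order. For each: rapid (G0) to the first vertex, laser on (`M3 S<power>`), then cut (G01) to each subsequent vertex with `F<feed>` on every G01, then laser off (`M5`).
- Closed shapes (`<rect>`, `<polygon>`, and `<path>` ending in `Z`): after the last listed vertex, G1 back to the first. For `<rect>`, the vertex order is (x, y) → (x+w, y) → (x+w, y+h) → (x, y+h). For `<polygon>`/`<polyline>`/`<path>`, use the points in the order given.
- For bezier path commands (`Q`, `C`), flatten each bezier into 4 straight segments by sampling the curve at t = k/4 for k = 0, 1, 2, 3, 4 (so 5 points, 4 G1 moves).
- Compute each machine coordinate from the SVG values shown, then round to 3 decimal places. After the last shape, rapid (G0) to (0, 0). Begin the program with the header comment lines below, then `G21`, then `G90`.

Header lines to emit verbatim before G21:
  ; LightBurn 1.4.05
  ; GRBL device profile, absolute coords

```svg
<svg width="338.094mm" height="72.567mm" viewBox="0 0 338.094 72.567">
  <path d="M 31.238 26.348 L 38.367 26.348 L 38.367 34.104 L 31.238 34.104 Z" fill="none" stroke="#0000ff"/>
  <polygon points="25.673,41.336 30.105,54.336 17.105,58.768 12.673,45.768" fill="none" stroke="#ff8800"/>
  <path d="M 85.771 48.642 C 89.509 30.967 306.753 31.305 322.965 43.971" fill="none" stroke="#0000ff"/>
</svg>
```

; LightBurn 1.4.05
; GRBL device profile, absolute coords
G21
G90
G0 X31.238 Y46.219
M3 S525
G01 X38.367 Y46.219 F1712
G01 X38.367 Y38.463 F1712
G01 X31.238 Y38.463 F1712
G01 X31.238 Y46.219 F1712
M5
G0 X25.673 Y31.231
M3 S236
G01 X30.105 Y18.231 F2361
G01 X17.105 Y13.799 F2361
G01 X12.673 Y26.799 F2361
G01 X25.673 Y31.231 F2361
M5
G0 X85.771 Y23.925
M3 S525
G01 X122.130 Y33.893 F1712
G01 X199.690 Y37.638 F1712
G01 X279.590 Y35.695 F1712
G01 X322.965 Y28.596 F1712
M5
G0 X0.000 Y0.000

1 u = 1 mm; y_m = 72.567 − y.

[1] `<path>` rectangle, #0000ff→score S525 F1712: (31.238,46.219) → (38.367,46.219) → (38.367,38.463) → (31.238,38.463) → (31.238,46.219) (closed)

[2] `<polygon>` regular polygon, #ff8800→engrave S236 F2361: (25.673,31.231) → (30.105,18.231) → (17.105,13.799) → (12.673,26.799) → (25.673,31.231) (closed)

[3] `<path>` cubic bezier, #0000ff→score S525 F1712: (85.771,23.925) → (122.130,33.893) → (199.690,37.638) → (279.590,35.695) → (322.965,28.596)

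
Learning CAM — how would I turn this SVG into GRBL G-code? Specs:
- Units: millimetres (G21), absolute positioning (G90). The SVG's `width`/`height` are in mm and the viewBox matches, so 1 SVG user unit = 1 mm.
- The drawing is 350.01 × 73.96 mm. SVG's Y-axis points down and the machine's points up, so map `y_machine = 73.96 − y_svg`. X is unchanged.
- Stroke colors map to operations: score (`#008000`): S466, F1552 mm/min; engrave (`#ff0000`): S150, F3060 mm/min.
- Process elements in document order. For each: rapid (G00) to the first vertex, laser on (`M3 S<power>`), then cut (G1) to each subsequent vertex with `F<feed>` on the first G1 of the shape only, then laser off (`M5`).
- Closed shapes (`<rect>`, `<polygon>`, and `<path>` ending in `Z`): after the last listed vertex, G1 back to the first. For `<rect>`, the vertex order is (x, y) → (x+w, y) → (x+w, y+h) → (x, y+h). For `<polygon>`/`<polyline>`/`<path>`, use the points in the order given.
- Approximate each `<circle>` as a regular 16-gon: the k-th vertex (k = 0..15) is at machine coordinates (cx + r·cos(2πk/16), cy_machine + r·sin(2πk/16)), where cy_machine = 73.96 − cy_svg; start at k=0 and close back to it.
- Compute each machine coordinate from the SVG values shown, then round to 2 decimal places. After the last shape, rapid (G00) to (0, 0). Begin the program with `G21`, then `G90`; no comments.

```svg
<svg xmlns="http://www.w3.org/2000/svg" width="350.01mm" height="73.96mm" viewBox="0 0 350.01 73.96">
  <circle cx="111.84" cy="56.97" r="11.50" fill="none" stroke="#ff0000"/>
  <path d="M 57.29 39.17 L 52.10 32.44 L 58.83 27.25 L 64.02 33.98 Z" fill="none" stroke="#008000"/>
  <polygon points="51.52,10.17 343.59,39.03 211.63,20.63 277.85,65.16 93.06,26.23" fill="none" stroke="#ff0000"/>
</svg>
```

G21
G90
G00 X123.34 Y16.99
M3 S150
G1 X122.46 Y21.39 F3060
G1 X119.97 Y25.12
G1 X116.24 Y27.61
G1 X111.84 Y28.49
G1 X107.44 Y27.61
G1 X103.71 Y25.12
G1 X101.22 Y21.39
G1 X100.34 Y16.99
G1 X101.22 Y12.59
G1 X103.71 Y8.86
G1 X107.44 Y6.37
G1 X111.84 Y5.49
G1 X116.24 Y6.37
G1 X119.97 Y8.86
G1 X122.46 Y12.59
G1 X123.34 Y16.99
M5
G00 X57.29 Y34.79
M3 S466
G1 X52.10 Y41.52 F1552
G1 X58.83 Y46.71
G1 X64.02 Y39.98
G1 X57.29 Y34.79
M5
G00 X51.52 Y63.79
M3 S150
G1 X343.59 Y34.93 F3060
G1 X211.63 Y53.33
G1 X277.85 Y8.80
G1 X93.06 Y47.73
G1 X51.52 Y63.79
M5
G00 X0.00 Y0.00

1 u = 1 mm; y_m = 73.96 − y.

[1] `<circle>` circle, #ff0000→engrave S150 F3060: (123.34,16.99) → (122.46,21.39) → (119.97,25.12) → (116.24,27.61) → (111.84,28.49) → (107.44,27.61) → (103.71,25.12) → (101.22,21.39) → (100.34,16.99) → (101.22,12.59) → (103.71,8.86) → (107.44,6.37) → (111.84,5.49) → (116.24,6.37) → (119.97,8.86) → (122.46,12.59) → (123.34,16.99) (closed)

[2] `<path>` regular polygon, #008000→score S466 F1552: (57.29,34.79) → (52.10,41.52) → (58.83,46.71) → (64.02,39.98) → (57.29,34.79) (closed)

[3] `<polygon>` closed polygon, #ff0000→engrave S150 F3060: (51.52,63.79) → (343.59,34.93) → (211.63,53.33) → (277.85,8.80) → (93.06,47.73) → (51.52,63.79) (closed)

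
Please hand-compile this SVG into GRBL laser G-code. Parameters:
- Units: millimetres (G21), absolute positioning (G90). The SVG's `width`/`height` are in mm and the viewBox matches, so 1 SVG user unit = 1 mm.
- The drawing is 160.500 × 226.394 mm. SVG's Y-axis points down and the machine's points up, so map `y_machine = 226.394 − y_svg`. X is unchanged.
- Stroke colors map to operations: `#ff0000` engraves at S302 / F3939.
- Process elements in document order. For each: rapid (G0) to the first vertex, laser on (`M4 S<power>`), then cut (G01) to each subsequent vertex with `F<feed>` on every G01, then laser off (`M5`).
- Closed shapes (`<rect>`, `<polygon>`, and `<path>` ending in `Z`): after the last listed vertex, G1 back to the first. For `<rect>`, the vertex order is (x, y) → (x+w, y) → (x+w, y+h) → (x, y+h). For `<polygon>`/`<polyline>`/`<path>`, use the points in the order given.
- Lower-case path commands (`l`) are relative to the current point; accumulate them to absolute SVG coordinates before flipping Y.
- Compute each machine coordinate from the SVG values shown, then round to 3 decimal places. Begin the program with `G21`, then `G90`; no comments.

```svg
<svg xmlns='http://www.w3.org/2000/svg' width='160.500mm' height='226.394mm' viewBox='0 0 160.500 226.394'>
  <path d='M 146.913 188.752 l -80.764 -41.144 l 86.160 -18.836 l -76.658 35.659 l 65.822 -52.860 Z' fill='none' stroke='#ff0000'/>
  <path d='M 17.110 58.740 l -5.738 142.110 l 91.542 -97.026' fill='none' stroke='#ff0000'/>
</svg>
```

G21
G90
G0 X146.913 Y37.642
M4 S302
G01 X66.149 Y78.786 F3939
G01 X152.309 Y97.622 F3939
G01 X75.651 Y61.963 F3939
G01 X141.473 Y114.823 F3939
G01 X146.913 Y37.642 F3939
M5
G0 X17.110 Y167.654
M4 S302
G01 X11.372 Y25.544 F3939
G01 X102.914 Y122.570 F3939
M5

viewBox `0 0 160.500 226.394` with mm width/height → 1 unit = 1 mm. Flip: y_m = 226.394 − y_svg.

**Shape 1** — `<path>` closed polygon, stroke `#ff0000` → engrave (S302, F3939). Machine vertices: (146.913,37.642) → (66.149,78.786) → (152.309,97.622) → (75.651,61.963) → (141.473,114.823) → (146.913,37.642). Closed: final G1 returns to the first vertex.

**Shape 2** — `<path>` open polyline, stroke `#ff0000` → engrave (S302, F3939). Machine vertices: (17.110,167.654) → (11.372,25.544) → (102.914,122.570). Open path.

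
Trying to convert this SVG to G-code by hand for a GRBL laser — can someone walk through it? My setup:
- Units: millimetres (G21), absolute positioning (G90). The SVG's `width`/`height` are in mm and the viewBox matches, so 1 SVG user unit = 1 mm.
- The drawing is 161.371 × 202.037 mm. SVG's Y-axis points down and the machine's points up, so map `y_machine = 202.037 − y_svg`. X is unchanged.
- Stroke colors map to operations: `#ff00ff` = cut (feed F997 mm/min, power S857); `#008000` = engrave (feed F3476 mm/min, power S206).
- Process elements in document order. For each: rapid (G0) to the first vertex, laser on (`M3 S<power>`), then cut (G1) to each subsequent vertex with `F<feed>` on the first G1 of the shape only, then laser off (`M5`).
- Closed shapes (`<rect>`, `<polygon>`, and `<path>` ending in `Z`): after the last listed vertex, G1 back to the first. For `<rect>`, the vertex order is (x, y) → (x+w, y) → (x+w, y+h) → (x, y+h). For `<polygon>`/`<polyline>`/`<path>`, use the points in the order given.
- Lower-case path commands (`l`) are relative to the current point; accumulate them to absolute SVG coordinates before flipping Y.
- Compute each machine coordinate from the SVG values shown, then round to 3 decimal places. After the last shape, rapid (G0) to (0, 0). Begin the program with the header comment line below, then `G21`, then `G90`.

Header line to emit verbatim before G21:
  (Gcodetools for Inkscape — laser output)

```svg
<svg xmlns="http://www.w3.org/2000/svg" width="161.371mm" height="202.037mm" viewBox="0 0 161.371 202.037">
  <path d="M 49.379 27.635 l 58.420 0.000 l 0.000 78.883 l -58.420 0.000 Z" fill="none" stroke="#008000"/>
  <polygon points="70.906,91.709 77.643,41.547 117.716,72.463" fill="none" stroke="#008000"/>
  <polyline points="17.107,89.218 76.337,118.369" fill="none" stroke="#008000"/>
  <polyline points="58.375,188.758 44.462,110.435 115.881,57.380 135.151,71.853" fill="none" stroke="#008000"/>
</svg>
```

Since the viewBox matches the mm dimensions, user units are millimetres directly. The only transform is the Y-flip y_m = 202.037 − y_svg.

Shape 1 is a rectangle drawn with `<path>`. Its stroke #008000 means engrave at S206, F3476. After flipping Y the toolpath is (49.379,174.402) → (107.799,174.402) → (107.799,95.519) → (49.379,95.519) → (49.379,174.402), returning to the start.

Shape 2 is a regular polygon drawn with `<polygon>`. Its stroke #008000 means engrave at S206, F3476. After flipping Y the toolpath is (70.906,110.328) → (77.643,160.490) → (117.716,129.574) → (70.906,110.328), returning to the start.

Shape 3 is a line segment drawn with `<polyline>`. Its stroke #008000 means engrave at S206, F3476. After flipping Y the toolpath is (17.107,112.819) → (76.337,83.668).

Shape 4 is a open polyline drawn with `<polyline>`. Its stroke #008000 means engrave at S206, F3476. After flipping Y the toolpath is (58.375,13.279) → (44.462,91.602) → (115.881,144.657) → (135.151,130.184).

(Gcodetools for Inkscape — laser output)
G21
G90
G0 X49.379 Y174.402
M3 S206
G1 X107.799 Y174.402 F3476
G1 X107.799 Y95.519
G1 X49.379 Y95.519
G1 X49.379 Y174.402
M5
G0 X70.906 Y110.328
M3 S206
G1 X77.643 Y160.490 F3476
G1 X117.716 Y129.574
G1 X70.906 Y110.328
M5
G0 X17.107 Y112.819
M3 S206
G1 X76.337 Y83.668 F3476
M5
G0 X58.375 Y13.279
M3 S206
G1 X44.462 Y91.602 F3476
G1 X115.881 Y144.657
G1 X135.151 Y130.184
M5
G0 X0.000 Y0.000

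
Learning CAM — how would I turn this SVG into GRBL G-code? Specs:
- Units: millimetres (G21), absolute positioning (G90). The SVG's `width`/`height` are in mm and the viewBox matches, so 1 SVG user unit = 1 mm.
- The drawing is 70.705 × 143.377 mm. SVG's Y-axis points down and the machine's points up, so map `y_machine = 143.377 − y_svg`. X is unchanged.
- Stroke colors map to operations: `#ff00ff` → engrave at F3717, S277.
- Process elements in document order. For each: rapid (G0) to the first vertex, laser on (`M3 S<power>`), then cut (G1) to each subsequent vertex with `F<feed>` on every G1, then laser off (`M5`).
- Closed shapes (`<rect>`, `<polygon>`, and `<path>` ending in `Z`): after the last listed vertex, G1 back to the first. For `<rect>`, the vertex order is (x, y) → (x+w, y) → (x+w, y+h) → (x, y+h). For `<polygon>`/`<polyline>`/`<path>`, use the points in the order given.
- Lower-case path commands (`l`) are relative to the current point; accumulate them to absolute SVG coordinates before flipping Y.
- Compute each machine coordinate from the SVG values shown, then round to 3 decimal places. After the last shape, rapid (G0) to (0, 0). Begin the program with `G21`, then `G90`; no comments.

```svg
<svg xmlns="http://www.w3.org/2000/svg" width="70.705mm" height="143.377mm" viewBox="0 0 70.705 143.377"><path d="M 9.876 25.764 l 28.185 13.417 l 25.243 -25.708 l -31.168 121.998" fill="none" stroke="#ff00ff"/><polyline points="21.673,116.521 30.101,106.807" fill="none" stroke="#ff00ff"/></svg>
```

G21
G90
G0 X9.876 Y117.613
M3 S277
G1 X38.061 Y104.196 F3717
G1 X63.304 Y129.904 F3717
G1 X32.136 Y7.906 F3717
M5
G0 X21.673 Y26.856
M3 S277
G1 X30.101 Y36.570 F3717
M5
G0 X0.000 Y0.000

viewBox `0 0 70.705 143.377` with mm width/height → 1 unit = 1 mm. Flip: y_m = 143.377 − y_svg.

**Shape 1** — `<path>` open polyline, stroke `#ff00ff` → engrave (S277, F3717). Machine vertices: (9.876,117.613) → (38.061,104.196) → (63.304,129.904) → (32.136,7.906). Open path.

**Shape 2** — `<polyline>` line segment, stroke `#ff00ff` → engrave (S277, F3717). Machine vertices: (21.673,26.856) → (30.101,36.570). Open path.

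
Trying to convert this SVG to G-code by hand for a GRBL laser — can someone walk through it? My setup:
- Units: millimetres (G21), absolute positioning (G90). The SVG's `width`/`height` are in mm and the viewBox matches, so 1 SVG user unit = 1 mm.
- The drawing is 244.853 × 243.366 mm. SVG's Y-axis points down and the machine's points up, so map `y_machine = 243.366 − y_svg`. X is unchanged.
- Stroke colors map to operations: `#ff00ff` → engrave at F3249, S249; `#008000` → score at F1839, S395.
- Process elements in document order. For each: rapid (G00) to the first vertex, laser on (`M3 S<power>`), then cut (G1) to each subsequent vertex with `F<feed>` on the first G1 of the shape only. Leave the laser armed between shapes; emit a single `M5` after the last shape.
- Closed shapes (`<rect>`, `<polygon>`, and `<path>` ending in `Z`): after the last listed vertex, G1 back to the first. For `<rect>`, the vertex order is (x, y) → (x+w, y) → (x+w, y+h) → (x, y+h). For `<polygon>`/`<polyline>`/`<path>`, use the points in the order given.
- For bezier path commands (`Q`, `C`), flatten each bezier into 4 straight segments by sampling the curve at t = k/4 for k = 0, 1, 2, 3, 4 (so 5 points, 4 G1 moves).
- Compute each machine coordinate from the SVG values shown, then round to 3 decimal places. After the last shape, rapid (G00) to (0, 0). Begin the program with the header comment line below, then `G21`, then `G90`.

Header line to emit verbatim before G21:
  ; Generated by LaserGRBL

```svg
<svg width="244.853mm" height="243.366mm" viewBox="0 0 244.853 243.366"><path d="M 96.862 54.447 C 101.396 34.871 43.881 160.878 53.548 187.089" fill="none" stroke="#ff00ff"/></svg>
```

; Generated by LaserGRBL
G21
G90
G00 X96.862 Y188.919
M3 S249
G1 X90.648 Y180.138 F3249
G1 X73.280 Y139.768
G1 X56.875 Y90.813
G1 X53.548 Y56.277
M5
G00 X0.000 Y0.000

1 u = 1 mm; y_m = 243.366 − y.

[1] `<path>` cubic bezier, #ff00ff→engrave S249 F3249: (96.862,188.919) → (90.648,180.138) → (73.280,139.768) → (56.875,90.813) → (53.548,56.277)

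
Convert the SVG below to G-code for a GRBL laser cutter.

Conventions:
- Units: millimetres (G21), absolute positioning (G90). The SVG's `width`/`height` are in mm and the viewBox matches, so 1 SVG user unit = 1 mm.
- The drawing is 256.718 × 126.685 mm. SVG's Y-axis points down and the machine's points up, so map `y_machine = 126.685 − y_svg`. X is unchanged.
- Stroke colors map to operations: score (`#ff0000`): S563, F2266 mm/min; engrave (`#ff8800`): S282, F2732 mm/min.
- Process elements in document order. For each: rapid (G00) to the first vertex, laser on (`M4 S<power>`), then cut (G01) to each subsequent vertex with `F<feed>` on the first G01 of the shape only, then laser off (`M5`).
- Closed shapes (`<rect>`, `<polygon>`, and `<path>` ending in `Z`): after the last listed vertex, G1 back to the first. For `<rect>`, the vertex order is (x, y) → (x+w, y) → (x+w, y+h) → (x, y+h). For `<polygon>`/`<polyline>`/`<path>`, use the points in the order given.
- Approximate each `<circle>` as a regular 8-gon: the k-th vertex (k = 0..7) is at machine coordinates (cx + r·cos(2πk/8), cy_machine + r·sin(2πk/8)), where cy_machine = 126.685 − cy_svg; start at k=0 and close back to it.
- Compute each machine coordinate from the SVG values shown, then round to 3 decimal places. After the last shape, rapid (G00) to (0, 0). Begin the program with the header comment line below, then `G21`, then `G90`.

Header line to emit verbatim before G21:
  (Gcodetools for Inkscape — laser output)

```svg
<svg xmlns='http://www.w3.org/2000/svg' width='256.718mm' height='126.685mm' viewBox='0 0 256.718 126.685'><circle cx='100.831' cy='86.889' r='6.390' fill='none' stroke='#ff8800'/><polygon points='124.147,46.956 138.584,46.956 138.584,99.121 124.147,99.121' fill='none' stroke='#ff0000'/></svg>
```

(Gcodetools for Inkscape — laser output)
G21
G90
G00 X107.221 Y39.796
M4 S282
G01 X105.349 Y44.314 F2732
G01 X100.831 Y46.186
G01 X96.313 Y44.314
G01 X94.441 Y39.796
G01 X96.313 Y35.278
G01 X100.831 Y33.406
G01 X105.349 Y35.278
G01 X107.221 Y39.796
M5
G00 X124.147 Y79.729
M4 S563
G01 X138.584 Y79.729 F2266
G01 X138.584 Y27.564
G01 X124.147 Y27.564
G01 X124.147 Y79.729
M5
G00 X0.000 Y0.000

Since the viewBox matches the mm dimensions, user units are millimetres directly. The only transform is the Y-flip y_m = 126.685 − y_svg.

Shape 1 is a circle drawn with `<circle>`. Its stroke #ff8800 means engrave at S282, F2732. After flipping Y the toolpath is (107.221,39.796) → (105.349,44.314) → (100.831,46.186) → (96.313,44.314) → (94.441,39.796) → (96.313,35.278) → (100.831,33.406) → (105.349,35.278) → (107.221,39.796), returning to the start.

Shape 2 is a rectangle drawn with `<polygon>`. Its stroke #ff0000 means score at S563, F2266. After flipping Y the toolpath is (124.147,79.729) → (138.584,79.729) → (138.584,27.564) → (124.147,27.564) → (124.147,79.729), returning to the start.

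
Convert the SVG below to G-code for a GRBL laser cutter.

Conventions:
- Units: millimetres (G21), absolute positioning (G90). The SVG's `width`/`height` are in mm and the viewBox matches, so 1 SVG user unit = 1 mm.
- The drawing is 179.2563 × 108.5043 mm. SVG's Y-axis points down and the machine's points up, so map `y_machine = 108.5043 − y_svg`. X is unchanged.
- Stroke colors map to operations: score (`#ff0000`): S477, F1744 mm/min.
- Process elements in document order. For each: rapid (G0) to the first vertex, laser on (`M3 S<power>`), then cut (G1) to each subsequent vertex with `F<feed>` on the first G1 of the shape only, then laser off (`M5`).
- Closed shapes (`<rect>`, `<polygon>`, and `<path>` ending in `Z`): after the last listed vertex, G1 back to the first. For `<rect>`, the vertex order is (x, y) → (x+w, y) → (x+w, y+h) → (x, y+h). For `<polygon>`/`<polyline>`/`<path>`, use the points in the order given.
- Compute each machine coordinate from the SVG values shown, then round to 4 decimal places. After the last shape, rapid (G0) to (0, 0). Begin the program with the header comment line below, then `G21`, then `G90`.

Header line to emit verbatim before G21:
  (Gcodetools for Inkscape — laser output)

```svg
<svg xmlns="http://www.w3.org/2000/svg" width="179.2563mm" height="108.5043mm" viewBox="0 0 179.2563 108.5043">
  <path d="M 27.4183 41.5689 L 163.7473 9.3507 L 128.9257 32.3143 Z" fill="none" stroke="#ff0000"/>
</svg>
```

(Gcodetools for Inkscape — laser output)
G21
G90
G0 X27.4183 Y66.9354
M3 S477
G1 X163.7473 Y99.1536 F1744
G1 X128.9257 Y76.1900
G1 X27.4183 Y66.9354
M5
G0 X0.0000 Y0.0000

Since the viewBox matches the mm dimensions, user units are millimetres directly. The only transform is the Y-flip y_m = 108.5043 − y_svg.

Shape 1 is a closed polygon drawn with `<path>`. Its stroke #ff0000 means score at S477, F1744. After flipping Y the toolpath is (27.4183,66.9354) → (163.7473,99.1536) → (128.9257,76.1900) → (27.4183,66.9354), returning to the start.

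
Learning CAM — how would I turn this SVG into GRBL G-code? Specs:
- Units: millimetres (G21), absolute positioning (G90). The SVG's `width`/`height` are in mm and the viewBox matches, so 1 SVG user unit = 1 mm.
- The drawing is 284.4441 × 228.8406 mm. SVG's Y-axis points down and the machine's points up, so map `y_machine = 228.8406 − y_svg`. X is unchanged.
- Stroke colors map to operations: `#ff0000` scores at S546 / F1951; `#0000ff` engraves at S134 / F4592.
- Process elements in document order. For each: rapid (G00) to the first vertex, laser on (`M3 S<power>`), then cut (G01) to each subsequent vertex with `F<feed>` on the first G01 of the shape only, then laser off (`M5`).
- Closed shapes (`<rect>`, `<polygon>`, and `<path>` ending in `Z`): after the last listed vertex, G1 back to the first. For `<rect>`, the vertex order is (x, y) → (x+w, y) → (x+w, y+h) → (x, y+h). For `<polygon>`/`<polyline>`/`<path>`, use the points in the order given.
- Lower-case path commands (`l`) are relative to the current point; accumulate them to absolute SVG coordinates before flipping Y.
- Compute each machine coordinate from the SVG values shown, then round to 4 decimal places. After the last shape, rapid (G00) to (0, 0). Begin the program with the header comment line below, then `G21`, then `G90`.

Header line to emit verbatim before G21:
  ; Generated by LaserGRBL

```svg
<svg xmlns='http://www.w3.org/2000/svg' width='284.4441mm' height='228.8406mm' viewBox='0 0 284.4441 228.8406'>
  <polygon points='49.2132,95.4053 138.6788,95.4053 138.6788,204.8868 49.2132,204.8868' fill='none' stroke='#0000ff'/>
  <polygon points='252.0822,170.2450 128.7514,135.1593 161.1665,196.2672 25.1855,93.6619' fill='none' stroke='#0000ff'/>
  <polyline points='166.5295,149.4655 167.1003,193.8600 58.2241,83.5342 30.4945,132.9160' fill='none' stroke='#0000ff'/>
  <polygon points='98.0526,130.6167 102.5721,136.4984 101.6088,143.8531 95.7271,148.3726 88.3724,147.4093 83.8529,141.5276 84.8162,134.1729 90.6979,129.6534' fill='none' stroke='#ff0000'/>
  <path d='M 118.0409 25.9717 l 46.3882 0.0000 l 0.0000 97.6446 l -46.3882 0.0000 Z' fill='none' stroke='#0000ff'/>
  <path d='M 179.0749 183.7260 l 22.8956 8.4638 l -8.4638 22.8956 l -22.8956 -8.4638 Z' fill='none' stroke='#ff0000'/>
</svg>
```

1 u = 1 mm; y_m = 228.8406 − y.

[1] `<polygon>` rectangle, #0000ff→engrave S134 F4592: (49.2132,133.4353) → (138.6788,133.4353) → (138.6788,23.9538) → (49.2132,23.9538) → (49.2132,133.4353) (closed)

[2] `<polygon>` closed polygon, #0000ff→engrave S134 F4592: (252.0822,58.5956) → (128.7514,93.6813) → (161.1665,32.5734) → (25.1855,135.1787) → (252.0822,58.5956) (closed)

[3] `<polyline>` open polyline, #0000ff→engrave S134 F4592: (166.5295,79.3751) → (167.1003,34.9806) → (58.2241,145.3064) → (30.4945,95.9246)

[4] `<polygon>` regular polygon, #ff0000→score S546 F1951: (98.0526,98.2239) → (102.5721,92.3422) → (101.6088,84.9875) → (95.7271,80.4680) → (88.3724,81.4313) → (83.8529,87.3130) → (84.8162,94.6677) → (90.6979,99.1872) → (98.0526,98.2239) (closed)

[5] `<path>` rectangle, #0000ff→engrave S134 F4592: (118.0409,202.8689) → (164.4291,202.8689) → (164.4291,105.2243) → (118.0409,105.2243) → (118.0409,202.8689) (closed)

[6] `<path>` regular polygon, #ff0000→score S546 F1951: (179.0749,45.1146) → (201.9705,36.6508) → (193.5067,13.7552) → (170.6111,22.2190) → (179.0749,45.1146) (closed)

; Generated by LaserGRBL
G21
G90
G00 X49.2132 Y133.4353
M3 S134
G01 X138.6788 Y133.4353 F4592
G01 X138.6788 Y23.9538
G01 X49.2132 Y23.9538
G01 X49.2132 Y133.4353
M5
G00 X252.0822 Y58.5956
M3 S134
G01 X128.7514 Y93.6813 F4592
G01 X161.1665 Y32.5734
G01 X25.1855 Y135.1787
G01 X252.0822 Y58.5956
M5
G00 X166.5295 Y79.3751
M3 S134
G01 X167.1003 Y34.9806 F4592
G01 X58.2241 Y145.3064
G01 X30.4945 Y95.9246
M5
G00 X98.0526 Y98.2239
M3 S546
G01 X102.5721 Y92.3422 F1951
G01 X101.6088 Y84.9875
G01 X95.7271 Y80.4680
G01 X88.3724 Y81.4313
G01 X83.8529 Y87.3130
G01 X84.8162 Y94.6677
G01 X90.6979 Y99.1872
G01 X98.0526 Y98.2239
M5
G00 X118.0409 Y202.8689
M3 S134
G01 X164.4291 Y202.8689 F4592
G01 X164.4291 Y105.2243
G01 X118.0409 Y105.2243
G01 X118.0409 Y202.8689
M5
G00 X179.0749 Y45.1146
M3 S546
G01 X201.9705 Y36.6508 F1951
G01 X193.5067 Y13.7552
G01 X170.6111 Y22.2190
G01 X179.0749 Y45.1146
M5
G00 X0.0000 Y0.0000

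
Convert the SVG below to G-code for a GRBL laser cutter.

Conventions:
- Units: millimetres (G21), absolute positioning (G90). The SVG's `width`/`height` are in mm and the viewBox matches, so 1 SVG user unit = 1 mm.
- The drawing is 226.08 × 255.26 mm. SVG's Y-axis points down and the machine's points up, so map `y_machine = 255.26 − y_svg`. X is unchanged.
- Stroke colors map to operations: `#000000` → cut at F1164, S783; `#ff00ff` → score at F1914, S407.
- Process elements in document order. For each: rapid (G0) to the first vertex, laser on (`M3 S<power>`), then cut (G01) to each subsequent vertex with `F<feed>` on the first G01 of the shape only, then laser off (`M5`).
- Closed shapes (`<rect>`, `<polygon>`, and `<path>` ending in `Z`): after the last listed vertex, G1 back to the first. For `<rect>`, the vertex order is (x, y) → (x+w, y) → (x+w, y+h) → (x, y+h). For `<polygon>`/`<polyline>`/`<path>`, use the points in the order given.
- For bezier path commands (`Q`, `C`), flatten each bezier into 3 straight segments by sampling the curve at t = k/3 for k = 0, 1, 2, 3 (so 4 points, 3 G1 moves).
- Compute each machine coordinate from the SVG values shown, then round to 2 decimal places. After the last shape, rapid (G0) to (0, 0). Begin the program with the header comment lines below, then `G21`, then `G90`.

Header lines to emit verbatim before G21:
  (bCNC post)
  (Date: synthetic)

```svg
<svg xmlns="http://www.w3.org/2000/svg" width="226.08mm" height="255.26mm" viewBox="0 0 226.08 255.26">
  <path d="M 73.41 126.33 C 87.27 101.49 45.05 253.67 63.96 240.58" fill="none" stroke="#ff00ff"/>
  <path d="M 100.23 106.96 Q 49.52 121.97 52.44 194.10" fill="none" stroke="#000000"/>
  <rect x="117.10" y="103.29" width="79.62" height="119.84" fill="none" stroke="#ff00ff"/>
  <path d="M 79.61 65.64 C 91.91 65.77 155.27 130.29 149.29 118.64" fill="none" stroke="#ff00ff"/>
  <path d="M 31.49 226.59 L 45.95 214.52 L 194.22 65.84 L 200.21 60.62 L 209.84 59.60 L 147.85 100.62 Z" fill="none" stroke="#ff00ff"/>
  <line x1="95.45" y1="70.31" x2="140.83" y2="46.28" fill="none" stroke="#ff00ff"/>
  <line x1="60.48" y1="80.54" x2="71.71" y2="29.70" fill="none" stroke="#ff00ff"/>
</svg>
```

(bCNC post)
(Date: synthetic)
G21
G90
G0 X73.41 Y128.93
M3 S407
G01 X72.92 Y107.44 F1914
G01 X61.09 Y44.00
G01 X63.96 Y14.68
M5
G0 X100.23 Y148.30
M3 S783
G01 X72.38 Y131.95 F1164
G01 X56.45 Y102.90
G01 X52.44 Y61.16
M5
G0 X117.10 Y151.97
M3 S407
G01 X196.72 Y151.97 F1914
G01 X196.72 Y32.13
G01 X117.10 Y32.13
G01 X117.10 Y151.97
M5
G0 X79.61 Y189.62
M3 S407
G01 X104.47 Y173.23 F1914
G01 X136.62 Y145.15
G01 X149.29 Y136.62
M5
G0 X31.49 Y28.67
M3 S407
G01 X45.95 Y40.74 F1914
G01 X194.22 Y189.42
G01 X200.21 Y194.64
G01 X209.84 Y195.66
G01 X147.85 Y154.64
G01 X31.49 Y28.67
M5
G0 X95.45 Y184.95
M3 S407
G01 X140.83 Y208.98 F1914
M5
G0 X60.48 Y174.72
M3 S407
G01 X71.71 Y225.56 F1914
M5
G0 X0.00 Y0.00

1 u = 1 mm; y_m = 255.26 − y.

[1] `<path>` cubic bezier, #ff00ff→score S407 F1914: (73.41,128.93) → (72.92,107.44) → (61.09,44.00) → (63.96,14.68)

[2] `<path>` quadratic bezier, #000000→cut S783 F1164: (100.23,148.30) → (72.38,131.95) → (56.45,102.90) → (52.44,61.16)

[3] `<rect>` rectangle, #ff00ff→score S407 F1914: (117.10,151.97) → (196.72,151.97) → (196.72,32.13) → (117.10,32.13) → (117.10,151.97) (closed)

[4] `<path>` cubic bezier, #ff00ff→score S407 F1914: (79.61,189.62) → (104.47,173.23) → (136.62,145.15) → (149.29,136.62)

[5] `<path>` closed polygon, #ff00ff→score S407 F1914: (31.49,28.67) → (45.95,40.74) → (194.22,189.42) → (200.21,194.64) → (209.84,195.66) → (147.85,154.64) → (31.49,28.67) (closed)

[6] `<line>` line segment, #ff00ff→score S407 F1914: (95.45,184.95) → (140.83,208.98)

[7] `<line>` line segment, #ff00ff→score S407 F1914: (60.48,174.72) → (71.71,225.56)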